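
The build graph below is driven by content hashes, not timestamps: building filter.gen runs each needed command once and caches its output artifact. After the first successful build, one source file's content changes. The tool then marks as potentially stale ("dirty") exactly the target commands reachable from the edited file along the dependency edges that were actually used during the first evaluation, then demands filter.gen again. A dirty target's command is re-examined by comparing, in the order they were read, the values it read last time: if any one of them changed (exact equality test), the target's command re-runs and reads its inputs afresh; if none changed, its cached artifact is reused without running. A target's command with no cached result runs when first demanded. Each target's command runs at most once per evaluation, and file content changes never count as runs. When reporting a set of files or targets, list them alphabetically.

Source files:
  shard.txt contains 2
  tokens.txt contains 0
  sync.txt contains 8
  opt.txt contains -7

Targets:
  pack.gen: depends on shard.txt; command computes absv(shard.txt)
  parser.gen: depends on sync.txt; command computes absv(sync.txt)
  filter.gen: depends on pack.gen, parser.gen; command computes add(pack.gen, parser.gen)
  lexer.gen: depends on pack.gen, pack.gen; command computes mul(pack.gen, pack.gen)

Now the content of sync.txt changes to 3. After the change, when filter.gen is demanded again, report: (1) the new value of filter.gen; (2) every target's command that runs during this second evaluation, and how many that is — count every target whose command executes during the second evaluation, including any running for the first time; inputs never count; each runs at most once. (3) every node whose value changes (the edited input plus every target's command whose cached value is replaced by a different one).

filter.gen now evaluates to 5.
Run set: filter.gen, parser.gen (2 run).
Changed values: filter.gen, parser.gen, sync.txt.

Initial pass — values computed on the first demand:
  pack.gen = absv(2) = 2
  parser.gen = absv(8) = 8
  filter.gen = add(2, 8) = 10

Second demand — change propagation:
  parser.gen: re-runs because sync.txt 8->3; new result 3.
  filter.gen: re-runs because parser.gen 8->3; new result 5.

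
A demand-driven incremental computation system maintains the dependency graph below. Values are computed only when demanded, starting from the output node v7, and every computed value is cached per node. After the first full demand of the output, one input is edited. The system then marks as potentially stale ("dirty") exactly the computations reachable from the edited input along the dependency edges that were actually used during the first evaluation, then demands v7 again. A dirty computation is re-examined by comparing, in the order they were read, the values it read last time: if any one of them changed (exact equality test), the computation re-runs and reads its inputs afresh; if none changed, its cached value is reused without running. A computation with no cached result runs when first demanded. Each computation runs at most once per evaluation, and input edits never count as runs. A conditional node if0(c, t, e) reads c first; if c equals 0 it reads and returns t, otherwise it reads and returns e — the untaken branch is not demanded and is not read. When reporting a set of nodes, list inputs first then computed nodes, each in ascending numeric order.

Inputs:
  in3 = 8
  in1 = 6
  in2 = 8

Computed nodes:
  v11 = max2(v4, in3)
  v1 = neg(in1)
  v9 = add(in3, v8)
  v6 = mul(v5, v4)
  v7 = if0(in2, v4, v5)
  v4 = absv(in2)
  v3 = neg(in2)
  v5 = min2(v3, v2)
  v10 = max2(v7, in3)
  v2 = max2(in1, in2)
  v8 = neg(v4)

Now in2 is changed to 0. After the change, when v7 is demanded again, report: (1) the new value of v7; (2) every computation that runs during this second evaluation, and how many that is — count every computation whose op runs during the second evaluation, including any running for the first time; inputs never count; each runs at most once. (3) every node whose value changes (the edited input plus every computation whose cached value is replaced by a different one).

New value of v7: 0.
Computations that run: v4, v7 — 2 in total.
Values that change: in2, v7.
Key observation: a condition flipped, so demand moved to the other branch — v2, v3, v5 are never re-examined.

First evaluation (everything demanded from the output):
  v2 = max2(6, 8) = 8
  v3 = neg(8) = -8
  v5 = min2(-8, 8) = -8
  v7 = if0(in2=8 -> else branch v5) = -8

Propagation after the edit:
  v2: marked dirty but never re-examined — demand shifted away from it.
  v3: marked dirty but never re-examined — demand shifted away from it.
  v4: demanded for the first time — runs, produces 0.
  v5: marked dirty but never re-examined — demand shifted away from it.
  v7: runs — in2 8->0; result 0.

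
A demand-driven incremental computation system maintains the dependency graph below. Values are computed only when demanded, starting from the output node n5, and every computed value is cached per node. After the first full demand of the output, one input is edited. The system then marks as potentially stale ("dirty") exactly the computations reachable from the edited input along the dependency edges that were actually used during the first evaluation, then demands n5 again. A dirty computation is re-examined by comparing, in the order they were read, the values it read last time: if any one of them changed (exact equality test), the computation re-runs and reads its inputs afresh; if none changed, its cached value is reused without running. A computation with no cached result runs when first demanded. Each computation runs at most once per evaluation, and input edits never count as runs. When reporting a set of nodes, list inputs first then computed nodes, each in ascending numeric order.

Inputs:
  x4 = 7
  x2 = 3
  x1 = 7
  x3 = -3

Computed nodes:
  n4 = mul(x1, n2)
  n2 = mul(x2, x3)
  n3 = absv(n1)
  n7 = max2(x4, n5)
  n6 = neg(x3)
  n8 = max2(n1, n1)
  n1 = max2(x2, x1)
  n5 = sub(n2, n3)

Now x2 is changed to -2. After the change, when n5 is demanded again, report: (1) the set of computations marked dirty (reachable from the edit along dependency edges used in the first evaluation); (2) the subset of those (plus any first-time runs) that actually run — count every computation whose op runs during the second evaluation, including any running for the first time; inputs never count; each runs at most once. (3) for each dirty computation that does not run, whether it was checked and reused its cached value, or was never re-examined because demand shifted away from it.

First evaluation (everything demanded from the output):
  n1 = max2(3, 7) = 7
  n2 = mul(3, -3) = -9
  n3 = absv(7) = 7
  n5 = sub(-9, 7) = -16

Propagation after the edit:
  n1: runs — x2 3->-2; result 7 (same value as before).
  n2: runs — x2 3->-2; result 6.
  n3: checked — values it read are unchanged (n1 unchanged); reused cached 7 without running.
  n5: runs — n2 -9->6; result -1.

Key observation: the cutoff stops propagation at n3 — its inputs' values are unchanged, so it reuses its cache.

Marked dirty: n1, n2, n3, n5.
Computations that run: n1, n2, n5 — 3 in total.
Checked but reused from cache: n3.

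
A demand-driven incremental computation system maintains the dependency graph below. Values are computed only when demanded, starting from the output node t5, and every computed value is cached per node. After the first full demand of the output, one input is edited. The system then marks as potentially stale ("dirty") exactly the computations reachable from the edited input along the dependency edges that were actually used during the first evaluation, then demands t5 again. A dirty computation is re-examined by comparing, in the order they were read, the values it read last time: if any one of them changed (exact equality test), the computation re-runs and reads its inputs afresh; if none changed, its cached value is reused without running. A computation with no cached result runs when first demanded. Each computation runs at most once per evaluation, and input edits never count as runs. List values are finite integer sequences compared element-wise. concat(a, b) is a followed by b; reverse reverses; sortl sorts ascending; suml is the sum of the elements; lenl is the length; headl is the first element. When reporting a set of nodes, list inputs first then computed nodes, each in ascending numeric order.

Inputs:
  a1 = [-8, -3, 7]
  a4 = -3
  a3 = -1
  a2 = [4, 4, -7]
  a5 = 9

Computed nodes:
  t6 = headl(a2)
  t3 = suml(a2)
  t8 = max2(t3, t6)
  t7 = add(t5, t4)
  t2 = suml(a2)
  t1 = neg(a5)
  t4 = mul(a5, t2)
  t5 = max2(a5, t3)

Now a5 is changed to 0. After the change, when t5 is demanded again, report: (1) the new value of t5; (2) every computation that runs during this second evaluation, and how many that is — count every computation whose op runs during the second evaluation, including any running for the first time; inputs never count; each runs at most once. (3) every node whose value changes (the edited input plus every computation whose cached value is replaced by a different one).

New value of t5: 1.
Computations that run: t5 — 1 in total.
Values that change: a5, t5.

First evaluation (everything demanded from the output):
  t3 = suml([4, 4, -7]) = 1
  t5 = max2(9, 1) = 9

Propagation after the edit:
  t5: runs — a5 9->0; result 1.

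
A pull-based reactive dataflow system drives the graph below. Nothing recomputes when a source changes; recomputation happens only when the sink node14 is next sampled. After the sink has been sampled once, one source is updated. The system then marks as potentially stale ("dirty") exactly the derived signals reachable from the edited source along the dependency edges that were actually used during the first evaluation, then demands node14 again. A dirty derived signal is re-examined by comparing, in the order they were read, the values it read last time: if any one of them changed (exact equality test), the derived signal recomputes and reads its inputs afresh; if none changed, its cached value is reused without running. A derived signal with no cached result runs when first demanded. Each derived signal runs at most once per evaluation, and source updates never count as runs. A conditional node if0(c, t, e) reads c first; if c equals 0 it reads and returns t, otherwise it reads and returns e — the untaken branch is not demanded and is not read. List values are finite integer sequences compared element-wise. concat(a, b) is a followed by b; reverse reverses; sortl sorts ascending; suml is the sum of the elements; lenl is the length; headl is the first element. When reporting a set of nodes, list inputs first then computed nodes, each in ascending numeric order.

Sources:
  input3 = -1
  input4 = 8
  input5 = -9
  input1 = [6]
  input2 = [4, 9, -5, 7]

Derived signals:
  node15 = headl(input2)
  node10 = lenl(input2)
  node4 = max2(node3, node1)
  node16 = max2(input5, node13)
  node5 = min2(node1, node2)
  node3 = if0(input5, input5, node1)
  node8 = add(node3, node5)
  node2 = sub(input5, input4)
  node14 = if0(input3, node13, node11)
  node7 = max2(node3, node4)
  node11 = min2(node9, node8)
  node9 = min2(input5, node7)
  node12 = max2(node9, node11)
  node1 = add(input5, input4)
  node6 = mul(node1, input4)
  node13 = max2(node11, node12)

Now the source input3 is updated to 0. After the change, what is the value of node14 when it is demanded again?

First evaluation (everything demanded from the output):
  node1 = add(-9, 8) = -1
  node2 = sub(-9, 8) = -17
  node3 = if0(input5=-9 -> else branch node1) = -1
  node4 = max2(-1, -1) = -1
  node5 = min2(-1, -17) = -17
  node7 = max2(-1, -1) = -1
  node8 = add(-1, -17) = -18
  node9 = min2(-9, -1) = -9
  node11 = min2(-9, -18) = -18
  node14 = if0(input3=-1 -> else branch node11) = -18

Propagation after the edit:
  node12: demanded for the first time — runs, produces -9.
  node13: demanded for the first time — runs, produces -9.
  node14: runs — input3 -1->0; result -9.

Key observation: a condition flipped, so demand reaches new nodes — node12, node13 run for the first time.

New value of node14: -9.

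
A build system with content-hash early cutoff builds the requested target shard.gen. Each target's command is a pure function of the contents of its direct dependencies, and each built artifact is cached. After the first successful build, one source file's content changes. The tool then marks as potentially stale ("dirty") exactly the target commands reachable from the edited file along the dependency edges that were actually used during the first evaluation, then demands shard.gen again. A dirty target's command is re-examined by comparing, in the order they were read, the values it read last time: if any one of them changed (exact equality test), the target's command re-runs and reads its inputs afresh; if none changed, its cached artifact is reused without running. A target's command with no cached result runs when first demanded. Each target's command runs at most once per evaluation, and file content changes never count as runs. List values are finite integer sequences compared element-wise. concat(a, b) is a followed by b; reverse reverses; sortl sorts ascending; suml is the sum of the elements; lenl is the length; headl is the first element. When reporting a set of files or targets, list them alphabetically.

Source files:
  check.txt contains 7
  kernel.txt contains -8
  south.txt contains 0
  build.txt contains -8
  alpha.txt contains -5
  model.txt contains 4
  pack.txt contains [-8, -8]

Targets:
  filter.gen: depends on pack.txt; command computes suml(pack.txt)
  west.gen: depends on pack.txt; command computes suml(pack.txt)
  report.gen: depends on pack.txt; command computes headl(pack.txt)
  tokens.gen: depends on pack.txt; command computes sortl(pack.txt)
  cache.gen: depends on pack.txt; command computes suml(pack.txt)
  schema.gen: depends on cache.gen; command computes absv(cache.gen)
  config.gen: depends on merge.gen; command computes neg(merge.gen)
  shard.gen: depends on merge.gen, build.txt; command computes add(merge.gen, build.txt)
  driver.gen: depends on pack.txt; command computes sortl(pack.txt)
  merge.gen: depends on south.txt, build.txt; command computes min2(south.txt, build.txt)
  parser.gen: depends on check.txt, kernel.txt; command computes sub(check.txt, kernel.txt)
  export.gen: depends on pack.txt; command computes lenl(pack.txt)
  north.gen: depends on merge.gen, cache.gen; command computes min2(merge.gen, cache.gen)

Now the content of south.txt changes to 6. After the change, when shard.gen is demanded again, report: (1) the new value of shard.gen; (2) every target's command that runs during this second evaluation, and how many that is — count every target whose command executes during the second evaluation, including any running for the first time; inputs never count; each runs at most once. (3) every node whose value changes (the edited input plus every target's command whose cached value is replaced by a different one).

First evaluation (everything demanded from the output):
  merge.gen = min2(0, -8) = -8
  shard.gen = add(-8, -8) = -16

Propagation after the edit:
  merge.gen: runs — south.txt 0->6; result -8 (same value as before).
  shard.gen: checked — values it read are unchanged (merge.gen unchanged, build.txt unchanged); reused cached -16 without running.

Key observation: the change is absorbed at merge.gen — it re-runs but produces the same value, and the output's value is unchanged.

New value of shard.gen: -16.
Target commands that run: merge.gen — 1 in total.
Values that change: south.txt.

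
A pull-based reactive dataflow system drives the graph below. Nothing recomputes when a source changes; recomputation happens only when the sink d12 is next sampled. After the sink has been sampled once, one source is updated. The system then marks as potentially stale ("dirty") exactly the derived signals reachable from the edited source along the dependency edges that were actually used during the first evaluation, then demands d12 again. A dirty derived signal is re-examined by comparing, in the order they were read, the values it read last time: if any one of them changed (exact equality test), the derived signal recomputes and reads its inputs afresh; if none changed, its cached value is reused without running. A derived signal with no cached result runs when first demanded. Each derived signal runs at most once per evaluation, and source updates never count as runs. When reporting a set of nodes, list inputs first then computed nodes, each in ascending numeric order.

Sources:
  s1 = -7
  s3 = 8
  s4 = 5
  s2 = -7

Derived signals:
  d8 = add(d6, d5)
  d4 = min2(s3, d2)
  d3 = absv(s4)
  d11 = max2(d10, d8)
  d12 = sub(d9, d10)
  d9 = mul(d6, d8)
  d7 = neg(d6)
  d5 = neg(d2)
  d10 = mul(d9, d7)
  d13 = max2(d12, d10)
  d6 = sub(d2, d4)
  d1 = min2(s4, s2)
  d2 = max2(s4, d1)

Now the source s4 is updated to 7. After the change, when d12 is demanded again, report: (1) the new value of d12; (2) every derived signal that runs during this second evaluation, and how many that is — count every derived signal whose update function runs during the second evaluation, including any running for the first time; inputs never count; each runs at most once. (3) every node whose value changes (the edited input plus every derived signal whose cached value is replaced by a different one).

First evaluation (everything demanded from the output):
  d1 = min2(5, -7) = -7
  d2 = max2(5, -7) = 5
  d4 = min2(8, 5) = 5
  d5 = neg(5) = -5
  d6 = sub(5, 5) = 0
  d7 = neg(0) = 0
  d8 = add(0, -5) = -5
  d9 = mul(0, -5) = 0
  d10 = mul(0, 0) = 0
  d12 = sub(0, 0) = 0

Propagation after the edit:
  d1: runs — s4 5->7; result -7 (same value as before).
  d2: runs — s4 5->7; result 7.
  d4: runs — d2 5->7; result 7.
  d5: runs — d2 5->7; result -7.
  d6: runs — d2 5->7; d4 5->7; result 0 (same value as before).
  d7: checked — values it read are unchanged (d6 unchanged); reused cached 0 without running.
  d8: runs — d5 -5->-7; result -7.
  d9: runs — d8 -5->-7; result 0 (same value as before).
  d10: checked — values it read are unchanged (d9 unchanged, d7 unchanged); reused cached 0 without running.
  d12: checked — values it read are unchanged (d9 unchanged, d10 unchanged); reused cached 0 without running.

Key observation: the cutoff stops propagation at d7 — its inputs' values are unchanged, so it reuses its cache.

New value of d12: 0.
Derived signals that run: d1, d2, d4, d5, d6, d8, d9 — 7 in total.
Values that change: s4, d2, d4, d5, d8.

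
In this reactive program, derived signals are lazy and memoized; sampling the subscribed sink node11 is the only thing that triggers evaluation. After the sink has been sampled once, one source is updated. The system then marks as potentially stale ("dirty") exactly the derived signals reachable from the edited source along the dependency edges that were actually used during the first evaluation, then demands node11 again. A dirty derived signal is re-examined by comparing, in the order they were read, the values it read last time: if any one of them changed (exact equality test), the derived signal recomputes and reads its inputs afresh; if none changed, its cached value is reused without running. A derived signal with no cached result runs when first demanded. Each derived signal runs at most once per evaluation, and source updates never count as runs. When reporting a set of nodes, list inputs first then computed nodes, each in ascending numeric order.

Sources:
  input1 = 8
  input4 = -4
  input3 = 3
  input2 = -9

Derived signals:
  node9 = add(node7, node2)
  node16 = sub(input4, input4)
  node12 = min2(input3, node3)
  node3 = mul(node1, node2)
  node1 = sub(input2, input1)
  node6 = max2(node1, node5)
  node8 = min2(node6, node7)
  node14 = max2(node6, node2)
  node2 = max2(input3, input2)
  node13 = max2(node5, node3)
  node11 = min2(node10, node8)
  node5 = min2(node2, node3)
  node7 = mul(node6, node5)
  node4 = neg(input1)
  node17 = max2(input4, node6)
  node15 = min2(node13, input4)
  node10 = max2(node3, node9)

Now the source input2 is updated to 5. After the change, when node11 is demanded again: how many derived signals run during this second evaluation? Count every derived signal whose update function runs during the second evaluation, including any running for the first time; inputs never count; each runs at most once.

10 derived signals run: node1, node2, node3, node5, node6, node7, node8, node9, node10, node11.

First demand of the output computes:
  node1 = sub(-9, 8) = -17
  node2 = max2(3, -9) = 3
  node3 = mul(-17, 3) = -51
  node5 = min2(3, -51) = -51
  node6 = max2(-17, -51) = -17
  node7 = mul(-17, -51) = 867
  node8 = min2(-17, 867) = -17
  node9 = add(867, 3) = 870
  node10 = max2(-51, 870) = 870
  node11 = min2(870, -17) = -17

After the edit, cleaning proceeds:
  node1: a read changed (input2 -9->5) — executes, giving -3.
  node2: a read changed (input2 -9->5) — executes, giving 5.
  node3: a read changed (node1 -17->-3; node2 3->5) — executes, giving -15.
  node5: a read changed (node2 3->5; node3 -51->-15) — executes, giving -15.
  node6: a read changed (node1 -17->-3; node5 -51->-15) — executes, giving -3.
  node7: a read changed (node6 -17->-3; node5 -51->-15) — executes, giving 45.
  node8: a read changed (node6 -17->-3; node7 867->45) — executes, giving -3.
  node9: a read changed (node7 867->45; node2 3->5) — executes, giving 50.
  node10: a read changed (node3 -51->-15; node9 870->50) — executes, giving 50.
  node11: a read changed (node10 870->50; node8 -17->-3) — executes, giving -3.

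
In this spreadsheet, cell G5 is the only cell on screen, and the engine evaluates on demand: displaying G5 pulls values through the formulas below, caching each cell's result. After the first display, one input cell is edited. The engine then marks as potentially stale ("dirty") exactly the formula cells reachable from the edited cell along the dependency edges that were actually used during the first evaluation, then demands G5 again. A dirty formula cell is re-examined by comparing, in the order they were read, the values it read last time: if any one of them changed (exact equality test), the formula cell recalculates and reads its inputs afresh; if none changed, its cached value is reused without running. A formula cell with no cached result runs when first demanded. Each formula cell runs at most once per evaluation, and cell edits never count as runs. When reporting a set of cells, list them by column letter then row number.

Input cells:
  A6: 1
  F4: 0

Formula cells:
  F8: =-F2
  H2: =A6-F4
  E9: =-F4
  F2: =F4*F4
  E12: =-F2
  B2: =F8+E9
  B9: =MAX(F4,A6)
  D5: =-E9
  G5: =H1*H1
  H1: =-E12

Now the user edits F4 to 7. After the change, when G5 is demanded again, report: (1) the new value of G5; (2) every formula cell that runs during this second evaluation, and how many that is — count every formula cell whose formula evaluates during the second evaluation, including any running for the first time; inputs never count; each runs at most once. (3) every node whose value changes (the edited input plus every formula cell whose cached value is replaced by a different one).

G5 now evaluates to 2401.
Run set: E12, F2, G5, H1 (4 run).
Changed values: E12, F2, F4, G5, H1.

Initial pass — values computed on the first demand:
  F2 = 0 * 0 = 0
  E12 = -(0) = 0
  H1 = -(0) = 0
  G5 = 0 * 0 = 0

Second demand — change propagation:
  F2: re-runs because F4 0->7; F4 0->7; new result 49.
  E12: re-runs because F2 0->49; new result -49.
  H1: re-runs because E12 0->-49; new result 49.
  G5: re-runs because H1 0->49; H1 0->49; new result 2401.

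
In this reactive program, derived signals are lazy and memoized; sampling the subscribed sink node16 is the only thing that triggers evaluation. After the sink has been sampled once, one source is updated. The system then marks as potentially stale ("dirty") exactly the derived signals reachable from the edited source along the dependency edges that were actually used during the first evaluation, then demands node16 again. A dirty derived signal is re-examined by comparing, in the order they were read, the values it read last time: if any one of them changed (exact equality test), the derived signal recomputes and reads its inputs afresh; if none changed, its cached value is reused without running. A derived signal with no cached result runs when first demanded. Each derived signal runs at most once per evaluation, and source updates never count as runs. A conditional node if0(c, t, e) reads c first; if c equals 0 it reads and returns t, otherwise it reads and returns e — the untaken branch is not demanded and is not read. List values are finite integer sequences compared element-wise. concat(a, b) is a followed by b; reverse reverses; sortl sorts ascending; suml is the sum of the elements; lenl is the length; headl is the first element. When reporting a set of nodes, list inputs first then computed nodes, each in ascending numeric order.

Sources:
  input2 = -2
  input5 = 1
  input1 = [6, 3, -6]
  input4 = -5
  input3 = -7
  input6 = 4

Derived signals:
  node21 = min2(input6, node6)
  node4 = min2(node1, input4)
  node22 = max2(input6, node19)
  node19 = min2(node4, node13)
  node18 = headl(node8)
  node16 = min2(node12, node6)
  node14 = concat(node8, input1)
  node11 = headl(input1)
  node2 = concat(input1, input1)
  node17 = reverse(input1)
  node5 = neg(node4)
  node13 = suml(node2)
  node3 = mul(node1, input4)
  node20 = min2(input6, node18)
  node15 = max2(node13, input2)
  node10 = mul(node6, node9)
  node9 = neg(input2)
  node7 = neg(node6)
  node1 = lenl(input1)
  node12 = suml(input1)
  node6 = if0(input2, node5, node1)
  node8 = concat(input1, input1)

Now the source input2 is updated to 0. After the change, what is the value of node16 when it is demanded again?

Demanding node16 again yields 3.
Note the branch switch — node4, node5 had no cache and run now for the first time.

First demand of the output computes:
  node1 = lenl([6, 3, -6]) = 3
  node6 = if0(input2=-2 -> else branch node1) = 3
  node12 = suml([6, 3, -6]) = 3
  node16 = min2(3, 3) = 3

After the edit, cleaning proceeds:
  node4: had never run; runs now, result -5.
  node5: had never run; runs now, result 5.
  node6: a read changed (input2 -2->0) — executes, giving 5.
  node16: a read changed (node6 3->5) — executes, giving 3 — identical to its old value.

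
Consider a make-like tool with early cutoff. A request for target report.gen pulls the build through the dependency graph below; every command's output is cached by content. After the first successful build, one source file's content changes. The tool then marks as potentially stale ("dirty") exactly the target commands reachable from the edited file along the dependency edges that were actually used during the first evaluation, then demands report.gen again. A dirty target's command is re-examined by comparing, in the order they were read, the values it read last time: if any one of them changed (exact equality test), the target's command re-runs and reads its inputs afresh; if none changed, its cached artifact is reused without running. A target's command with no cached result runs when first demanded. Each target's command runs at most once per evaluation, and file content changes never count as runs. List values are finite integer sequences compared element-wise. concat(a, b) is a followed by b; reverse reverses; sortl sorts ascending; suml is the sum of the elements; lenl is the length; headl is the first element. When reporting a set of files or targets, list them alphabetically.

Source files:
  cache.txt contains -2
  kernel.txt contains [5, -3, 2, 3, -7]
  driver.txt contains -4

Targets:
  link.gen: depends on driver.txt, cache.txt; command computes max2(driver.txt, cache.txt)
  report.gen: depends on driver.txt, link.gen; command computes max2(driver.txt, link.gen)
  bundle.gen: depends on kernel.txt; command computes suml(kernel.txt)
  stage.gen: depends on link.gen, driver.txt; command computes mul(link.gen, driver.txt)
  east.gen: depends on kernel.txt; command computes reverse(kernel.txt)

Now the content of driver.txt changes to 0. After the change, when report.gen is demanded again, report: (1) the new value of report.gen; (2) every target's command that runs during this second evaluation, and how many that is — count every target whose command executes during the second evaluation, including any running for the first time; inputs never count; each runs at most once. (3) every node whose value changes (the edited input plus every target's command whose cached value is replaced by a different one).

Demanding report.gen again yields 0.
2 target commands run: link.gen, report.gen.
The nodes whose values change: driver.txt, link.gen, report.gen.

First demand of the output computes:
  link.gen = max2(-4, -2) = -2
  report.gen = max2(-4, -2) = -2

After the edit, cleaning proceeds:
  link.gen: a read changed (driver.txt -4->0) — executes, giving 0.
  report.gen: a read changed (driver.txt -4->0; link.gen -2->0) — executes, giving 0.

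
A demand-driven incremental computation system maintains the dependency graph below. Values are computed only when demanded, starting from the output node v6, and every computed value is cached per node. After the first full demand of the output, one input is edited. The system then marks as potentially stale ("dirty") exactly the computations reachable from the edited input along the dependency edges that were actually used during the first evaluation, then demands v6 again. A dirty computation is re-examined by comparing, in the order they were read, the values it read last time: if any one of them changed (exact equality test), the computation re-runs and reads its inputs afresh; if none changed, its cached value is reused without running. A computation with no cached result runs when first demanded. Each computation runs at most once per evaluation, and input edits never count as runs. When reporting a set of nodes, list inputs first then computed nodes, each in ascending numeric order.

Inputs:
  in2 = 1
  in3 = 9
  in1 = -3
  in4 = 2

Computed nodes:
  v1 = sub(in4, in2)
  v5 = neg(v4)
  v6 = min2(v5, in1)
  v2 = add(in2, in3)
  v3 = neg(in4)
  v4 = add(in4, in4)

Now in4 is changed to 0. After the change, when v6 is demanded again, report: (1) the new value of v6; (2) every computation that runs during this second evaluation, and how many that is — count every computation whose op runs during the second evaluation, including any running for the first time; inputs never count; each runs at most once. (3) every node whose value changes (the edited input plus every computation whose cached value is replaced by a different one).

New value of v6: -3.
Computations that run: v4, v5, v6 — 3 in total.
Values that change: in4, v4, v5, v6.

First evaluation (everything demanded from the output):
  v4 = add(2, 2) = 4
  v5 = neg(4) = -4
  v6 = min2(-4, -3) = -4

Propagation after the edit:
  v4: runs — in4 2->0; in4 2->0; result 0.
  v5: runs — v4 4->0; result 0.
  v6: runs — v5 -4->0; result -3.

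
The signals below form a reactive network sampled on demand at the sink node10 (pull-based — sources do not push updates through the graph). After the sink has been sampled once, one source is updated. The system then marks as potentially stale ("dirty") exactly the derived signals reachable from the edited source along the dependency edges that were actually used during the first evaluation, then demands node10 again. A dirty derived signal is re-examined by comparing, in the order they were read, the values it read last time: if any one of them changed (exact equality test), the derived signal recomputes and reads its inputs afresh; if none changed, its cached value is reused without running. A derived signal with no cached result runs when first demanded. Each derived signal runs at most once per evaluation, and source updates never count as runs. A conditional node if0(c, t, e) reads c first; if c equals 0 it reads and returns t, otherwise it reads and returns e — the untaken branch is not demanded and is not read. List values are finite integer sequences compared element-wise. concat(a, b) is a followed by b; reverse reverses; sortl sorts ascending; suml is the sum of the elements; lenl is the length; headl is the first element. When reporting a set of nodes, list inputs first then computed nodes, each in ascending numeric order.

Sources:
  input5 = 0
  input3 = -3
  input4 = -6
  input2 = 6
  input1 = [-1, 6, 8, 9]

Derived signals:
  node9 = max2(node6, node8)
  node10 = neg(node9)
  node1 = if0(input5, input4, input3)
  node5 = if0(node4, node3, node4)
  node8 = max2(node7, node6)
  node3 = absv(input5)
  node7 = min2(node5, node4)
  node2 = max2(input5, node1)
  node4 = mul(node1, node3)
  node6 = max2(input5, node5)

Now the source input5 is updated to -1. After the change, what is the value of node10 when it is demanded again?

node10 now evaluates to 1.

Initial pass — values computed on the first demand:
  node1 = if0(input5=0 -> then branch input4) = -6
  node3 = absv(0) = 0
  node4 = mul(-6, 0) = 0
  node5 = if0(node4=0 -> then branch node3) = 0
  node6 = max2(0, 0) = 0
  node7 = min2(0, 0) = 0
  node8 = max2(0, 0) = 0
  node9 = max2(0, 0) = 0
  node10 = neg(0) = 0

Second demand — change propagation:
  node1: re-runs because input5 0->-1; new result -3.
  node3: re-runs because input5 0->-1; new result 1.
  node4: re-runs because node1 -6->-3; node3 0->1; new result -3.
  node5: re-runs because node4 0->-3; node3 0->1; new result -3.
  node6: re-runs because input5 0->-1; node5 0->-3; new result -1.
  node7: re-runs because node5 0->-3; node4 0->-3; new result -3.
  node8: re-runs because node7 0->-3; node6 0->-1; new result -1.
  node9: re-runs because node6 0->-1; node8 0->-1; new result -1.
  node10: re-runs because node9 0->-1; new result 1.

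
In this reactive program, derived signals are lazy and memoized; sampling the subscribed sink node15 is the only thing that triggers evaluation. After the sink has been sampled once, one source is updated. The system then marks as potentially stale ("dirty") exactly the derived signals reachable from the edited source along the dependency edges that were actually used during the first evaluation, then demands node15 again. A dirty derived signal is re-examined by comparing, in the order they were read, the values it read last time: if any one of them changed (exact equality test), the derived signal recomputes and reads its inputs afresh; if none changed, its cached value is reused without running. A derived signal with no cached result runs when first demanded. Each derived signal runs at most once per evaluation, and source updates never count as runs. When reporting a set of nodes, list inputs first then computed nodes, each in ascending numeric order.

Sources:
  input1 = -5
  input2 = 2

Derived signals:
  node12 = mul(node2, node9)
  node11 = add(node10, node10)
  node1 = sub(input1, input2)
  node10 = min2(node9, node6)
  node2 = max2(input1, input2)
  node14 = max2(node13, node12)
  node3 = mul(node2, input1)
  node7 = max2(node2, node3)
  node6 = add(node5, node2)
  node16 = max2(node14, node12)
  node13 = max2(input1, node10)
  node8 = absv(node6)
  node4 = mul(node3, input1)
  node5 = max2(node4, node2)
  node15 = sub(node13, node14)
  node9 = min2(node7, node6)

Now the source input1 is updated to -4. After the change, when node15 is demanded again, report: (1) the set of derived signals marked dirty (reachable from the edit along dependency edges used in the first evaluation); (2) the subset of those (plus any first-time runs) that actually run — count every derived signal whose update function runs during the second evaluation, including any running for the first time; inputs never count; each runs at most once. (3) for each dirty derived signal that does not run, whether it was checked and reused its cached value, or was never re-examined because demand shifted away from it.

The edit dirties: node2, node3, node4, node5, node6, node7, node9, node10, node12, node13, node14, node15.
9 derived signals run: node2, node3, node4, node5, node6, node7, node9, node10, node13.
Cache hits after checking: node12, node14, node15.
Note where the cutoff bites: node12 is checked, finds nothing changed, and keeps its cache.

First demand of the output computes:
  node2 = max2(-5, 2) = 2
  node3 = mul(2, -5) = -10
  node4 = mul(-10, -5) = 50
  node5 = max2(50, 2) = 50
  node6 = add(50, 2) = 52
  node7 = max2(2, -10) = 2
  node9 = min2(2, 52) = 2
  node10 = min2(2, 52) = 2
  node12 = mul(2, 2) = 4
  node13 = max2(-5, 2) = 2
  node14 = max2(2, 4) = 4
  node15 = sub(2, 4) = -2

After the edit, cleaning proceeds:
  node2: a read changed (input1 -5->-4) — executes, giving 2 — identical to its old value.
  node3: a read changed (input1 -5->-4) — executes, giving -8.
  node4: a read changed (node3 -10->-8; input1 -5->-4) — executes, giving 32.
  node5: a read changed (node4 50->32) — executes, giving 32.
  node6: a read changed (node5 50->32) — executes, giving 34.
  node7: a read changed (node3 -10->-8) — executes, giving 2 — identical to its old value.
  node9: a read changed (node6 52->34) — executes, giving 2 — identical to its old value.
  node10: a read changed (node6 52->34) — executes, giving 2 — identical to its old value.
  node12: dirty, but its reads are unchanged (node2 unchanged, node9 unchanged); cached 4 stands.
  node13: a read changed (input1 -5->-4) — executes, giving 2 — identical to its old value.
  node14: dirty, but its reads are unchanged (node13 unchanged, node12 unchanged); cached 4 stands.
  node15: dirty, but its reads are unchanged (node13 unchanged, node14 unchanged); cached -2 stands.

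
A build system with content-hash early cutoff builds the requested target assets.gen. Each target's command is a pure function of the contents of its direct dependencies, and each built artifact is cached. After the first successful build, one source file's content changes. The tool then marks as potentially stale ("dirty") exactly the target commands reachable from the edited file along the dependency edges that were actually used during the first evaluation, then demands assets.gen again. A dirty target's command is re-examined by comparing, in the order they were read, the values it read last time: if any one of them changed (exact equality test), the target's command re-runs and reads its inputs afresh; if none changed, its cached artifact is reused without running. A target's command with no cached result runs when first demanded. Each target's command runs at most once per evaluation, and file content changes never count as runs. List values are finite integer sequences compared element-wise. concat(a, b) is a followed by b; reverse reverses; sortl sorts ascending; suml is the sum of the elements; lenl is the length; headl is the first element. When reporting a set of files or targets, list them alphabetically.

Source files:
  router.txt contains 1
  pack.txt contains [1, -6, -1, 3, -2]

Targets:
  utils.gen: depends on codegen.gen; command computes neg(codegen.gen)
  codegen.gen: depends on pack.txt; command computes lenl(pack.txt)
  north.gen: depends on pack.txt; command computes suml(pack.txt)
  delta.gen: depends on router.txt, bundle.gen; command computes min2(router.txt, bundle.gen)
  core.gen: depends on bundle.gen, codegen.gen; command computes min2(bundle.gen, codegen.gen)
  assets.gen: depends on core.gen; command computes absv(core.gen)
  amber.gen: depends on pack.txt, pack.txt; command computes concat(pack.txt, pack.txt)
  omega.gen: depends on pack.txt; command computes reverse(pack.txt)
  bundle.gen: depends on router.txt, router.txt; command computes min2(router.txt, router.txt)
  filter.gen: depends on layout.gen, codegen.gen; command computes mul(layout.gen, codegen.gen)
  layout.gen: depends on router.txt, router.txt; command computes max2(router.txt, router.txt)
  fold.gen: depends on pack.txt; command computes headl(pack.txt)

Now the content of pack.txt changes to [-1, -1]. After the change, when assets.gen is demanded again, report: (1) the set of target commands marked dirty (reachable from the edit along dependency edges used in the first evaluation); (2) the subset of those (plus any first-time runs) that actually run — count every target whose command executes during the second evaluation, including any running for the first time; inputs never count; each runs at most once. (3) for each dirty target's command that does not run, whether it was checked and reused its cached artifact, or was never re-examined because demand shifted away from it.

Marked dirty: assets.gen, codegen.gen, core.gen.
Target commands that run: codegen.gen, core.gen — 2 in total.
Checked but reused from cache: assets.gen.
Key observation: the change is absorbed at core.gen — it re-runs but produces the same value, and the output's value is unchanged.

First evaluation (everything demanded from the output):
  bundle.gen = min2(1, 1) = 1
  codegen.gen = lenl([1, -6, -1, 3, -2]) = 5
  core.gen = min2(1, 5) = 1
  assets.gen = absv(1) = 1

Propagation after the edit:
  codegen.gen: runs — pack.txt [1, -6, -1, 3, -2]->[-1, -1]; result 2.
  core.gen: runs — codegen.gen 5->2; result 1 (same value as before).
  assets.gen: checked — values it read are unchanged (core.gen unchanged); reused cached 1 without running.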